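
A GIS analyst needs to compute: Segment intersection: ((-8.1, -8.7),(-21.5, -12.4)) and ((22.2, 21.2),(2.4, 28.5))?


Cross products: d1=813.21, d2=984.29, d3=-288.55, d4=-459.63
d1*d2 < 0 and d3*d4 < 0? no

No, they don't intersect


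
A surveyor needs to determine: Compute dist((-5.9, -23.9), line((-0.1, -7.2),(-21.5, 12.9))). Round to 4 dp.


|cross product| = 473.96
|line direction| = sqrt(861.97) = 29.3593
Distance = 473.96/sqrt(861.97) = 16.1434

16.1434


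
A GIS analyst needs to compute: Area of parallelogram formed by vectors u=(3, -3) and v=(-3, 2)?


|u x v| = |3*2 - (-3)*(-3)|
= |6 - 9| = 3

3


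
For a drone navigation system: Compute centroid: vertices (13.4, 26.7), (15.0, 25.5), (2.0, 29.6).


Centroid = ((x_A+x_B+x_C)/3, (y_A+y_B+y_C)/3)
= ((13.4+15+2)/3, (26.7+25.5+29.6)/3)
= (10.1333, 27.2667)

(10.1333, 27.2667)


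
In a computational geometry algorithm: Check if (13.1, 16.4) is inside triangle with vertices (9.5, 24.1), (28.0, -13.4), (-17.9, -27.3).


Cross products: AB x AP = -7.45, BC x BP = -1574.93, CA x CP = -396.02
All same sign? yes

Yes, inside


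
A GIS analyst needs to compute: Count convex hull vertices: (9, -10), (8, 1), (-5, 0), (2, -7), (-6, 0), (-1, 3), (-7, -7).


Convex hull vertices (CCW): (-7, -7), (9, -10), (8, 1), (-1, 3), (-6, 0)
Count = 5

5


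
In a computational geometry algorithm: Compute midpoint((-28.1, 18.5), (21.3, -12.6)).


M = (((-28.1)+21.3)/2, (18.5+(-12.6))/2)
= (-3.4, 2.95)

(-3.4, 2.95)


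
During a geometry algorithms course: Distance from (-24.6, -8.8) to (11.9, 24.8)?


dx=36.5, dy=33.6
d^2 = 36.5^2 + 33.6^2 = 2461.21
d = sqrt(2461.21) = 49.6106

49.6106


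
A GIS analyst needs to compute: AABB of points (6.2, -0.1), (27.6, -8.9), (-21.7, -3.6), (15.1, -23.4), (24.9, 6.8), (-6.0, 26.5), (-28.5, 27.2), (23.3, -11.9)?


x range: [-28.5, 27.6]
y range: [-23.4, 27.2]
Bounding box: (-28.5,-23.4) to (27.6,27.2)

(-28.5,-23.4) to (27.6,27.2)


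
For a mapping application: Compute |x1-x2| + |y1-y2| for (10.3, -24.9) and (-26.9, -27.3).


|10.3-(-26.9)| + |(-24.9)-(-27.3)| = 37.2 + 2.4 = 39.6

39.6


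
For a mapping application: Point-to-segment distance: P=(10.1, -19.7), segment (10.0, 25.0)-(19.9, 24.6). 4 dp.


Project P onto AB: t = 0.1922 (clamped to [0,1])
Closest point on segment: (11.903, 24.9231)
Distance: 44.6595

44.6595


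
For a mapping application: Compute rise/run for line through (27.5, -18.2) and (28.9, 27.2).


slope = (y2-y1)/(x2-x1) = (27.2-(-18.2))/(28.9-27.5) = 45.4/1.4 = 32.4286

32.4286


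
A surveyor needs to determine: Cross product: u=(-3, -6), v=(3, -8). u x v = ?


u x v = u_x*v_y - u_y*v_x = (-3)*(-8) - (-6)*3
= 24 - (-18) = 42

42


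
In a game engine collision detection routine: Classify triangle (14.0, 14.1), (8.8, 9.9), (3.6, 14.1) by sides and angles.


Side lengths squared: AB^2=44.68, BC^2=44.68, CA^2=108.16
Sorted: [44.68, 44.68, 108.16]
By sides: Isosceles, By angles: Obtuse

Isosceles, Obtuse


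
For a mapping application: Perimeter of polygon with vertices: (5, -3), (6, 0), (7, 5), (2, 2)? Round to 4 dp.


Sides: (5, -3)->(6, 0): sqrt(10) = 3.162278, (6, 0)->(7, 5): sqrt(26) = 5.09902, (7, 5)->(2, 2): sqrt(34) = 5.830952, (2, 2)->(5, -3): sqrt(34) = 5.830952
Sum = 19.923202
Perimeter = 19.9232

19.9232


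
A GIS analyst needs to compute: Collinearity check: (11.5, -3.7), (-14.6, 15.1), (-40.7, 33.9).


Cross product: ((-14.6)-11.5)*(33.9-(-3.7)) - (15.1-(-3.7))*((-40.7)-11.5)
= 0

Yes, collinear


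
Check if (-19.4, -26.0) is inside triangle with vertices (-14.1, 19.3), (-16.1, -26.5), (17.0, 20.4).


Cross products: AB x AP = -152.14, BC x BP = 171.32, CA x CP = 1403
All same sign? no

No, outside


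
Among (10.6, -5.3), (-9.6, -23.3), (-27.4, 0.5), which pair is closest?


d(P0,P1) = 27.0562, d(P0,P2) = 38.4401, d(P1,P2) = 29.72
Closest: P0 and P1

Closest pair: (10.6, -5.3) and (-9.6, -23.3), distance = 27.0562


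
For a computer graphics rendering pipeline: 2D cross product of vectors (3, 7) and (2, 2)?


u x v = u_x*v_y - u_y*v_x = 3*2 - 7*2
= 6 - 14 = -8

-8


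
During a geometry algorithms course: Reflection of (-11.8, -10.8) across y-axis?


Reflection over y-axis: (x,y) -> (-x,y)
(-11.8, -10.8) -> (11.8, -10.8)

(11.8, -10.8)


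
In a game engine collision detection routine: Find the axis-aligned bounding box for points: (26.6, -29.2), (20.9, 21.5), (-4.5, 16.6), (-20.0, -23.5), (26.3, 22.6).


x range: [-20, 26.6]
y range: [-29.2, 22.6]
Bounding box: (-20,-29.2) to (26.6,22.6)

(-20,-29.2) to (26.6,22.6)


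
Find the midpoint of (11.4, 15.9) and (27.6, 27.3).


M = ((11.4+27.6)/2, (15.9+27.3)/2)
= (19.5, 21.6)

(19.5, 21.6)


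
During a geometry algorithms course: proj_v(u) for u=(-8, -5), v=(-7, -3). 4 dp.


u.v = 71, |v| = sqrt(58) = 7.6158
Scalar projection = u.v / |v| = 71 / sqrt(58) = 9.3228

9.3228


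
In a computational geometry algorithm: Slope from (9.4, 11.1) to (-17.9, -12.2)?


slope = (y2-y1)/(x2-x1) = ((-12.2)-11.1)/((-17.9)-9.4) = (-23.3)/(-27.3) = 0.8535

0.8535


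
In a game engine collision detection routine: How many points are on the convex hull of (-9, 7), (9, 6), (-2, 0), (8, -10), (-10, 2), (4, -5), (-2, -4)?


Convex hull vertices (CCW): (-10, 2), (-2, -4), (8, -10), (9, 6), (-9, 7)
Count = 5

5


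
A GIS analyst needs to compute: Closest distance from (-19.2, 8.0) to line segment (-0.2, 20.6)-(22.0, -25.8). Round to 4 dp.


Project P onto AB: t = 0.0615 (clamped to [0,1])
Closest point on segment: (1.1663, 17.7442)
Distance: 22.5774

22.5774


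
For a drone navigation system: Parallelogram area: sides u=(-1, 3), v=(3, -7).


|u x v| = |(-1)*(-7) - 3*3|
= |7 - 9| = 2

2


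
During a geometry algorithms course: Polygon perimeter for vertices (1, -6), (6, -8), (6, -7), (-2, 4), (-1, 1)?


Sides: (1, -6)->(6, -8): sqrt(29) = 5.385165, (6, -8)->(6, -7): sqrt(1) = 1, (6, -7)->(-2, 4): sqrt(185) = 13.601471, (-2, 4)->(-1, 1): sqrt(10) = 3.162278, (-1, 1)->(1, -6): sqrt(53) = 7.28011
Sum = 30.429024
Perimeter = 30.429

30.429


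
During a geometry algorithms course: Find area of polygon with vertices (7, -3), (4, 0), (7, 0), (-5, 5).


Shoelace sum: (7*0 - 4*(-3)) + (4*0 - 7*0) + (7*5 - (-5)*0) + ((-5)*(-3) - 7*5)
= 27
Area = |27|/2 = 13.5

13.5


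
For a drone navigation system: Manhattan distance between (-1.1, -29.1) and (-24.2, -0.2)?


|(-1.1)-(-24.2)| + |(-29.1)-(-0.2)| = 23.1 + 28.9 = 52

52


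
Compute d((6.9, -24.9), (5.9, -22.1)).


dx=-1, dy=2.8
d^2 = (-1)^2 + 2.8^2 = 8.84
d = sqrt(8.84) = 2.9732

2.9732


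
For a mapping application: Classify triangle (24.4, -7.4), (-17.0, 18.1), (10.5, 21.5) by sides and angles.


Side lengths squared: AB^2=2364.21, BC^2=767.81, CA^2=1028.42
Sorted: [767.81, 1028.42, 2364.21]
By sides: Scalene, By angles: Obtuse

Scalene, Obtuse


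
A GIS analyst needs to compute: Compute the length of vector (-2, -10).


|u| = sqrt((-2)^2 + (-10)^2) = sqrt(104) = 10.198

10.198


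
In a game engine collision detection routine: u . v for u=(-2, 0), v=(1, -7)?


u . v = u_x*v_x + u_y*v_y = (-2)*1 + 0*(-7)
= (-2) + 0 = -2

-2


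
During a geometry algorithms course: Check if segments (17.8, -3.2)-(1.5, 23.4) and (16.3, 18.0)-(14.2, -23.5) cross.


Cross products: d1=106.77, d2=-625.54, d3=-305.66, d4=426.65
d1*d2 < 0 and d3*d4 < 0? yes

Yes, they intersect


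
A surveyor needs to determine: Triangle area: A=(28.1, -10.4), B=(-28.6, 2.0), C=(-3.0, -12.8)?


Area = |x_A(y_B-y_C) + x_B(y_C-y_A) + x_C(y_A-y_B)|/2
= |415.88 + 68.64 + 37.2|/2
= 521.72/2 = 260.86

260.86


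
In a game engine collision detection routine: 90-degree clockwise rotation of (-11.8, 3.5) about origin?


90° CW: (x,y) -> (y, -x)
(-11.8,3.5) -> (3.5, 11.8)

(3.5, 11.8)


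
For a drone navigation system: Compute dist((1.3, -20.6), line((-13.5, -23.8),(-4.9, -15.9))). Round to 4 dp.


|cross product| = 89.4
|line direction| = sqrt(136.37) = 11.6778
Distance = 89.4/sqrt(136.37) = 7.6556

7.6556


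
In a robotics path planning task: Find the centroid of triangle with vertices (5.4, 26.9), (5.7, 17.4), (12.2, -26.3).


Centroid = ((x_A+x_B+x_C)/3, (y_A+y_B+y_C)/3)
= ((5.4+5.7+12.2)/3, (26.9+17.4+(-26.3))/3)
= (7.7667, 6)

(7.7667, 6)


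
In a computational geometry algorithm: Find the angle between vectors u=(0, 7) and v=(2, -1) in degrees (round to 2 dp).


u.v = -7, |u| = sqrt(49) = 7, |v| = sqrt(5) = 2.2361
cos(theta) = u.v/(|u||v|) = -7/sqrt(245) = -0.447214
theta = acos(-0.447214) = 116.57 degrees

116.57 degrees


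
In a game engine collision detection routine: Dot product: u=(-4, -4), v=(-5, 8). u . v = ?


u . v = u_x*v_x + u_y*v_y = (-4)*(-5) + (-4)*8
= 20 + (-32) = -12

-12


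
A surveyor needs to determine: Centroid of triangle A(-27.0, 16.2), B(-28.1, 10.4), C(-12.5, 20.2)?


Centroid = ((x_A+x_B+x_C)/3, (y_A+y_B+y_C)/3)
= (((-27)+(-28.1)+(-12.5))/3, (16.2+10.4+20.2)/3)
= (-22.5333, 15.6)

(-22.5333, 15.6)


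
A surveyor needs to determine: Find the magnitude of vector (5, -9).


|u| = sqrt(5^2 + (-9)^2) = sqrt(106) = 10.2956

10.2956


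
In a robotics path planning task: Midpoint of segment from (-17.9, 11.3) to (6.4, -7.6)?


M = (((-17.9)+6.4)/2, (11.3+(-7.6))/2)
= (-5.75, 1.85)

(-5.75, 1.85)


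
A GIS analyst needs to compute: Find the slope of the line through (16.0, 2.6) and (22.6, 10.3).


slope = (y2-y1)/(x2-x1) = (10.3-2.6)/(22.6-16) = 7.7/6.6 = 1.1667

1.1667


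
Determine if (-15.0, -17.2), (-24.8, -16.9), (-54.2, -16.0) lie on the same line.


Cross product: ((-24.8)-(-15))*((-16)-(-17.2)) - ((-16.9)-(-17.2))*((-54.2)-(-15))
= 0

Yes, collinear


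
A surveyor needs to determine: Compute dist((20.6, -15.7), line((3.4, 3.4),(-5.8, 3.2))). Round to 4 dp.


|cross product| = 179.16
|line direction| = sqrt(84.68) = 9.2022
Distance = 179.16/sqrt(84.68) = 19.4693

19.4693


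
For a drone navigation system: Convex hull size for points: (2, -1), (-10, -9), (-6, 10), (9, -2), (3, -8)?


Convex hull vertices (CCW): (-10, -9), (3, -8), (9, -2), (-6, 10)
Count = 4

4


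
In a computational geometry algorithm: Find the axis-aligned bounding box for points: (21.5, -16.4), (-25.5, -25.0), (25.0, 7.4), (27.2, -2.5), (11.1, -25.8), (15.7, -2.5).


x range: [-25.5, 27.2]
y range: [-25.8, 7.4]
Bounding box: (-25.5,-25.8) to (27.2,7.4)

(-25.5,-25.8) to (27.2,7.4)


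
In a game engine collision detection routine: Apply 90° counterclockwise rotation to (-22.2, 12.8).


90° CCW: (x,y) -> (-y, x)
(-22.2,12.8) -> (-12.8, -22.2)

(-12.8, -22.2)


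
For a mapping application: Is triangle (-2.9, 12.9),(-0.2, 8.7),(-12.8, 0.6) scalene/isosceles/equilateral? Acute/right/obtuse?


Side lengths squared: AB^2=24.93, BC^2=224.37, CA^2=249.3
Sorted: [24.93, 224.37, 249.3]
By sides: Scalene, By angles: Right

Scalene, Right


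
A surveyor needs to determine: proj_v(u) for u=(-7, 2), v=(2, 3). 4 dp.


u.v = -8, |v| = sqrt(13) = 3.6056
Scalar projection = u.v / |v| = -8 / sqrt(13) = -2.2188

-2.2188


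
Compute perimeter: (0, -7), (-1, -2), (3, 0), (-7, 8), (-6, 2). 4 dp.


Sides: (0, -7)->(-1, -2): sqrt(26) = 5.09902, (-1, -2)->(3, 0): sqrt(20) = 4.472136, (3, 0)->(-7, 8): sqrt(164) = 12.806248, (-7, 8)->(-6, 2): sqrt(37) = 6.082763, (-6, 2)->(0, -7): sqrt(117) = 10.816654
Sum = 39.276821
Perimeter = 39.2768

39.2768


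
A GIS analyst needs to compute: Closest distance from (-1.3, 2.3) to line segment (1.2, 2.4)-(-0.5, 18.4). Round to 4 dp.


Project P onto AB: t = 0.0102 (clamped to [0,1])
Closest point on segment: (1.1826, 2.5638)
Distance: 2.4966

2.4966


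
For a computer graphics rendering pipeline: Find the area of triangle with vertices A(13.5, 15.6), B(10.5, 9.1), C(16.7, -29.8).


Area = |x_A(y_B-y_C) + x_B(y_C-y_A) + x_C(y_A-y_B)|/2
= |525.15 + (-476.7) + 108.55|/2
= 157/2 = 78.5

78.5


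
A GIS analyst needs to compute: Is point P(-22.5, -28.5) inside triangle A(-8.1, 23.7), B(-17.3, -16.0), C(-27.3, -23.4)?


Cross products: AB x AP = -91.44, BC x BP = 86.52, CA x CP = -324
All same sign? no

No, outside


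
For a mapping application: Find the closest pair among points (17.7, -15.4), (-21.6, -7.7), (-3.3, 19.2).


d(P0,P1) = 40.0472, d(P0,P2) = 40.4742, d(P1,P2) = 32.5346
Closest: P1 and P2

Closest pair: (-21.6, -7.7) and (-3.3, 19.2), distance = 32.5346


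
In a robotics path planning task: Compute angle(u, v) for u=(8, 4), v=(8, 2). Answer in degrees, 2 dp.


u.v = 72, |u| = sqrt(80) = 8.9443, |v| = sqrt(68) = 8.2462
cos(theta) = u.v/(|u||v|) = 72/sqrt(5440) = 0.976187
theta = acos(0.976187) = 12.53 degrees

12.53 degrees


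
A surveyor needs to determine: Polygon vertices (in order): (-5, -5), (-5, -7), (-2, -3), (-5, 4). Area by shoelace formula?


Shoelace sum: ((-5)*(-7) - (-5)*(-5)) + ((-5)*(-3) - (-2)*(-7)) + ((-2)*4 - (-5)*(-3)) + ((-5)*(-5) - (-5)*4)
= 33
Area = |33|/2 = 16.5

16.5


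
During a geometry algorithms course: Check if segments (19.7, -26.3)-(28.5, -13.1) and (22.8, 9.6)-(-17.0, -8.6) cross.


Cross products: d1=1372.4, d2=1007.2, d3=275, d4=640.2
d1*d2 < 0 and d3*d4 < 0? no

No, they don't intersect


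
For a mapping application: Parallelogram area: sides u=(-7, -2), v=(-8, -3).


|u x v| = |(-7)*(-3) - (-2)*(-8)|
= |21 - 16| = 5

5


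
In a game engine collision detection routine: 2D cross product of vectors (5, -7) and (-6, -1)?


u x v = u_x*v_y - u_y*v_x = 5*(-1) - (-7)*(-6)
= (-5) - 42 = -47

-47


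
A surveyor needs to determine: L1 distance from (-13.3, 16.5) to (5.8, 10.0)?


|(-13.3)-5.8| + |16.5-10| = 19.1 + 6.5 = 25.6

25.6


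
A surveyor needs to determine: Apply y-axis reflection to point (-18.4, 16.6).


Reflection over y-axis: (x,y) -> (-x,y)
(-18.4, 16.6) -> (18.4, 16.6)

(18.4, 16.6)


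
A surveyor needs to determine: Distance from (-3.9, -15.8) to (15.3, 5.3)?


dx=19.2, dy=21.1
d^2 = 19.2^2 + 21.1^2 = 813.85
d = sqrt(813.85) = 28.5281

28.5281


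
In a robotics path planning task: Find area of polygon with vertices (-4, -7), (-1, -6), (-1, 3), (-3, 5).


Shoelace sum: ((-4)*(-6) - (-1)*(-7)) + ((-1)*3 - (-1)*(-6)) + ((-1)*5 - (-3)*3) + ((-3)*(-7) - (-4)*5)
= 53
Area = |53|/2 = 26.5

26.5


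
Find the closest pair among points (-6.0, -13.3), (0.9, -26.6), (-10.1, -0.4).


d(P0,P1) = 14.9833, d(P0,P2) = 13.5359, d(P1,P2) = 28.4155
Closest: P0 and P2

Closest pair: (-6.0, -13.3) and (-10.1, -0.4), distance = 13.5359


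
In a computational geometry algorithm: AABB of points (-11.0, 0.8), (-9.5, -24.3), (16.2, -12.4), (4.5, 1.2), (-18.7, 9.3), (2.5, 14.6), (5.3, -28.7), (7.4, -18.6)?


x range: [-18.7, 16.2]
y range: [-28.7, 14.6]
Bounding box: (-18.7,-28.7) to (16.2,14.6)

(-18.7,-28.7) to (16.2,14.6)


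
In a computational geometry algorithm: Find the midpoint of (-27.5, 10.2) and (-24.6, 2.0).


M = (((-27.5)+(-24.6))/2, (10.2+2)/2)
= (-26.05, 6.1)

(-26.05, 6.1)


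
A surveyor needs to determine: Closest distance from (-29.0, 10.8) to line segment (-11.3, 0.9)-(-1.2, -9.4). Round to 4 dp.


Project P onto AB: t = 0 (clamped to [0,1])
Closest point on segment: (-11.3, 0.9)
Distance: 20.2805

20.2805


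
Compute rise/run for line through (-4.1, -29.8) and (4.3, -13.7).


slope = (y2-y1)/(x2-x1) = ((-13.7)-(-29.8))/(4.3-(-4.1)) = 16.1/8.4 = 1.9167

1.9167


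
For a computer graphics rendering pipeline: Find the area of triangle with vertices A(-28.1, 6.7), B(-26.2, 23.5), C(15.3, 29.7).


Area = |x_A(y_B-y_C) + x_B(y_C-y_A) + x_C(y_A-y_B)|/2
= |174.22 + (-602.6) + (-257.04)|/2
= 685.42/2 = 342.71

342.71


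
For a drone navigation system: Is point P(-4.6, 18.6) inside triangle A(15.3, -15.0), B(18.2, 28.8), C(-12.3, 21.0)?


Cross products: AB x AP = 969.06, BC x BP = 133.26, CA x CP = 210.96
All same sign? yes

Yes, inside


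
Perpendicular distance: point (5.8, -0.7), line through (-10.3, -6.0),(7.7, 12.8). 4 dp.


|cross product| = 207.28
|line direction| = sqrt(677.44) = 26.0277
Distance = 207.28/sqrt(677.44) = 7.9638

7.9638


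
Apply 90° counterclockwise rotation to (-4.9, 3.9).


90° CCW: (x,y) -> (-y, x)
(-4.9,3.9) -> (-3.9, -4.9)

(-3.9, -4.9)


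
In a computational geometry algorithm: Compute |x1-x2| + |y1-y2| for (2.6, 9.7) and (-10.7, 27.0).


|2.6-(-10.7)| + |9.7-27| = 13.3 + 17.3 = 30.6

30.6


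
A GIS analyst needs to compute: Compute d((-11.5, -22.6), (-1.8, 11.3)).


dx=9.7, dy=33.9
d^2 = 9.7^2 + 33.9^2 = 1243.3
d = sqrt(1243.3) = 35.2605

35.2605


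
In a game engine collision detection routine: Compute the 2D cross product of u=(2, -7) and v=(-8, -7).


u x v = u_x*v_y - u_y*v_x = 2*(-7) - (-7)*(-8)
= (-14) - 56 = -70

-70


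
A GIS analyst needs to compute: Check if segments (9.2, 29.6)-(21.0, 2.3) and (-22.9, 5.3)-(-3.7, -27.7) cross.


Cross products: d1=1525.86, d2=1391.1, d3=-1163.07, d4=-1028.31
d1*d2 < 0 and d3*d4 < 0? no

No, they don't intersect


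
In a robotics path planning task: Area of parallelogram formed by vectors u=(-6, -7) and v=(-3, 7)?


|u x v| = |(-6)*7 - (-7)*(-3)|
= |(-42) - 21| = 63

63


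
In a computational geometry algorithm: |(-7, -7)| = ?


|u| = sqrt((-7)^2 + (-7)^2) = sqrt(98) = 9.8995

9.8995


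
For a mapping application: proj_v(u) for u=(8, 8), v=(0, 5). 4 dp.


u.v = 40, |v| = sqrt(25) = 5
Scalar projection = u.v / |v| = 40 / sqrt(25) = 8

8


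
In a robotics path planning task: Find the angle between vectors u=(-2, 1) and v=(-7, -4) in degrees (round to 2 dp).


u.v = 10, |u| = sqrt(5) = 2.2361, |v| = sqrt(65) = 8.0623
cos(theta) = u.v/(|u||v|) = 10/sqrt(325) = 0.5547
theta = acos(0.5547) = 56.31 degrees

56.31 degrees


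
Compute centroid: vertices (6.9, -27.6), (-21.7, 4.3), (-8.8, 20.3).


Centroid = ((x_A+x_B+x_C)/3, (y_A+y_B+y_C)/3)
= ((6.9+(-21.7)+(-8.8))/3, ((-27.6)+4.3+20.3)/3)
= (-7.8667, -1)

(-7.8667, -1)


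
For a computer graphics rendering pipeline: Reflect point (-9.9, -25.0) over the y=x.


Reflection over y=x: (x,y) -> (y,x)
(-9.9, -25) -> (-25, -9.9)

(-25, -9.9)


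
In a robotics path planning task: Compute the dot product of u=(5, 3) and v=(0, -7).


u . v = u_x*v_x + u_y*v_y = 5*0 + 3*(-7)
= 0 + (-21) = -21

-21


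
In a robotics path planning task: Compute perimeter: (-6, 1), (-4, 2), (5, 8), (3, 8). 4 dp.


Sides: (-6, 1)->(-4, 2): sqrt(5) = 2.236068, (-4, 2)->(5, 8): sqrt(117) = 10.816654, (5, 8)->(3, 8): sqrt(4) = 2, (3, 8)->(-6, 1): sqrt(130) = 11.401754
Sum = 26.454476
Perimeter = 26.4545

26.4545


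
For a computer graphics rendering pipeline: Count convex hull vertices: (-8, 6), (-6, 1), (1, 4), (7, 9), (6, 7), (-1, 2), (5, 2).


Convex hull vertices (CCW): (-8, 6), (-6, 1), (5, 2), (7, 9)
Count = 4

4


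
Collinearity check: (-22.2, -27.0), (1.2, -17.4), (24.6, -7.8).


Cross product: (1.2-(-22.2))*((-7.8)-(-27)) - ((-17.4)-(-27))*(24.6-(-22.2))
= 0

Yes, collinear


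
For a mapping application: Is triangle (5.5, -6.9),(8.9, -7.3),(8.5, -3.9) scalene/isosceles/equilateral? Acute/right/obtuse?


Side lengths squared: AB^2=11.72, BC^2=11.72, CA^2=18
Sorted: [11.72, 11.72, 18]
By sides: Isosceles, By angles: Acute

Isosceles, Acute


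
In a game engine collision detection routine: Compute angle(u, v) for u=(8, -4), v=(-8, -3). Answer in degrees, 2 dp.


u.v = -52, |u| = sqrt(80) = 8.9443, |v| = sqrt(73) = 8.544
cos(theta) = u.v/(|u||v|) = -52/sqrt(5840) = -0.680451
theta = acos(-0.680451) = 132.88 degrees

132.88 degrees


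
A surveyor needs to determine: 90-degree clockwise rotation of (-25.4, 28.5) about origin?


90° CW: (x,y) -> (y, -x)
(-25.4,28.5) -> (28.5, 25.4)

(28.5, 25.4)


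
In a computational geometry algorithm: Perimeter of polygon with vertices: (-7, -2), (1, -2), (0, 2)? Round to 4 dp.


Sides: (-7, -2)->(1, -2): sqrt(64) = 8, (1, -2)->(0, 2): sqrt(17) = 4.123106, (0, 2)->(-7, -2): sqrt(65) = 8.062258
Sum = 20.185364
Perimeter = 20.1854

20.1854


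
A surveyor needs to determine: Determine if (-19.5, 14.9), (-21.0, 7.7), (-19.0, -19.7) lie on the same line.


Cross product: ((-21)-(-19.5))*((-19.7)-14.9) - (7.7-14.9)*((-19)-(-19.5))
= 55.5

No, not collinear


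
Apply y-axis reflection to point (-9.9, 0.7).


Reflection over y-axis: (x,y) -> (-x,y)
(-9.9, 0.7) -> (9.9, 0.7)

(9.9, 0.7)


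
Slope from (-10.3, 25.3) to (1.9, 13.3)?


slope = (y2-y1)/(x2-x1) = (13.3-25.3)/(1.9-(-10.3)) = (-12)/12.2 = -0.9836

-0.9836


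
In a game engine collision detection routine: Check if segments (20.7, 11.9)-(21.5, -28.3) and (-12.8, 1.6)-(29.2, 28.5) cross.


Cross products: d1=-468.55, d2=-2178.47, d3=-1354.94, d4=354.98
d1*d2 < 0 and d3*d4 < 0? no

No, they don't intersect


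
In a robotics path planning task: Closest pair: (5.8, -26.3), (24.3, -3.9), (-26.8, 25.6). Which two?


d(P0,P1) = 29.0519, d(P0,P2) = 61.2892, d(P1,P2) = 59.0039
Closest: P0 and P1

Closest pair: (5.8, -26.3) and (24.3, -3.9), distance = 29.0519


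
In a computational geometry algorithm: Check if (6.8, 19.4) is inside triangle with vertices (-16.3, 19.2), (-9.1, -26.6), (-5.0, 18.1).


Cross products: AB x AP = 1059.42, BC x BP = -522.13, CA x CP = -27.67
All same sign? no

No, outside


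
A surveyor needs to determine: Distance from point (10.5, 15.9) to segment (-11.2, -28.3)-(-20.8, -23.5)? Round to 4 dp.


Project P onto AB: t = 0.0333 (clamped to [0,1])
Closest point on segment: (-11.52, -28.14)
Distance: 49.2382

49.2382


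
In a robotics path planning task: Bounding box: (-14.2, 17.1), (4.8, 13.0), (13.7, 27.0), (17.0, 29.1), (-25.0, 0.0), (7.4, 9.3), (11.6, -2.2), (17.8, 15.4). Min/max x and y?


x range: [-25, 17.8]
y range: [-2.2, 29.1]
Bounding box: (-25,-2.2) to (17.8,29.1)

(-25,-2.2) to (17.8,29.1)


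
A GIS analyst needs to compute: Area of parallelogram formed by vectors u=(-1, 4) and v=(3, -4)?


|u x v| = |(-1)*(-4) - 4*3|
= |4 - 12| = 8

8


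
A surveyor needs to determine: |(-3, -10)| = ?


|u| = sqrt((-3)^2 + (-10)^2) = sqrt(109) = 10.4403

10.4403


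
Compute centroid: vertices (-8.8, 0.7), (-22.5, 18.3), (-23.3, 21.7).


Centroid = ((x_A+x_B+x_C)/3, (y_A+y_B+y_C)/3)
= (((-8.8)+(-22.5)+(-23.3))/3, (0.7+18.3+21.7)/3)
= (-18.2, 13.5667)

(-18.2, 13.5667)


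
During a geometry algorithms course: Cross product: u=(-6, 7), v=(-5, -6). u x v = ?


u x v = u_x*v_y - u_y*v_x = (-6)*(-6) - 7*(-5)
= 36 - (-35) = 71

71


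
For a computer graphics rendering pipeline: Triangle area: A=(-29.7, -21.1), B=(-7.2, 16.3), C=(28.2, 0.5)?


Area = |x_A(y_B-y_C) + x_B(y_C-y_A) + x_C(y_A-y_B)|/2
= |(-469.26) + (-155.52) + (-1054.68)|/2
= 1679.46/2 = 839.73

839.73


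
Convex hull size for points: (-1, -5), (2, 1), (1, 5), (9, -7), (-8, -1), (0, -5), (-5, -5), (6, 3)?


Convex hull vertices (CCW): (-8, -1), (-5, -5), (9, -7), (6, 3), (1, 5)
Count = 5

5


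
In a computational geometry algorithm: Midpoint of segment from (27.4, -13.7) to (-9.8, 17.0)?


M = ((27.4+(-9.8))/2, ((-13.7)+17)/2)
= (8.8, 1.65)

(8.8, 1.65)


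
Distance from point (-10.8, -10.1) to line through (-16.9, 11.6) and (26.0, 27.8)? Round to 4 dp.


|cross product| = 1029.75
|line direction| = sqrt(2102.85) = 45.8568
Distance = 1029.75/sqrt(2102.85) = 22.4558

22.4558


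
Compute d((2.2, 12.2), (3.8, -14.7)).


dx=1.6, dy=-26.9
d^2 = 1.6^2 + (-26.9)^2 = 726.17
d = sqrt(726.17) = 26.9475

26.9475


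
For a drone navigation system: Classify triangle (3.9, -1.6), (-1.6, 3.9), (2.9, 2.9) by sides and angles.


Side lengths squared: AB^2=60.5, BC^2=21.25, CA^2=21.25
Sorted: [21.25, 21.25, 60.5]
By sides: Isosceles, By angles: Obtuse

Isosceles, Obtuse


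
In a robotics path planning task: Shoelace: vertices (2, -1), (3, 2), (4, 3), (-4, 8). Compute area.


Shoelace sum: (2*2 - 3*(-1)) + (3*3 - 4*2) + (4*8 - (-4)*3) + ((-4)*(-1) - 2*8)
= 40
Area = |40|/2 = 20

20


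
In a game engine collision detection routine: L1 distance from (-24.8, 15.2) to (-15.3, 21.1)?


|(-24.8)-(-15.3)| + |15.2-21.1| = 9.5 + 5.9 = 15.4

15.4


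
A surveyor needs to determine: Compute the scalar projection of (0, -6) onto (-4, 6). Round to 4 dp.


u.v = -36, |v| = sqrt(52) = 7.2111
Scalar projection = u.v / |v| = -36 / sqrt(52) = -4.9923

-4.9923


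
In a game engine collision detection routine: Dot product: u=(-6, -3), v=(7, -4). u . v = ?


u . v = u_x*v_x + u_y*v_y = (-6)*7 + (-3)*(-4)
= (-42) + 12 = -30

-30


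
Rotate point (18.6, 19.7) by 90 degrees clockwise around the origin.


90° CW: (x,y) -> (y, -x)
(18.6,19.7) -> (19.7, -18.6)

(19.7, -18.6)


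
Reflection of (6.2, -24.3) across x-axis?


Reflection over x-axis: (x,y) -> (x,-y)
(6.2, -24.3) -> (6.2, 24.3)

(6.2, 24.3)


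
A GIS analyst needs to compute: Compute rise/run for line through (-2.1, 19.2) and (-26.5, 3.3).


slope = (y2-y1)/(x2-x1) = (3.3-19.2)/((-26.5)-(-2.1)) = (-15.9)/(-24.4) = 0.6516

0.6516


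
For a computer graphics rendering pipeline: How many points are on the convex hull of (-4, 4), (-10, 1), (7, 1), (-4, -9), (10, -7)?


Convex hull vertices (CCW): (-10, 1), (-4, -9), (10, -7), (7, 1), (-4, 4)
Count = 5

5


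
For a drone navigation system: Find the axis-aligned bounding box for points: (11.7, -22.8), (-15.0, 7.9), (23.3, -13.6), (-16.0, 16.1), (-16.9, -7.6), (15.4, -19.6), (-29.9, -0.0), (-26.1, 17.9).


x range: [-29.9, 23.3]
y range: [-22.8, 17.9]
Bounding box: (-29.9,-22.8) to (23.3,17.9)

(-29.9,-22.8) to (23.3,17.9)


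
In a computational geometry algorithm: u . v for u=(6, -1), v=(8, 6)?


u . v = u_x*v_x + u_y*v_y = 6*8 + (-1)*6
= 48 + (-6) = 42

42


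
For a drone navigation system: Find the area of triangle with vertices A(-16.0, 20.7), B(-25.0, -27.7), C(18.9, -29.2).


Area = |x_A(y_B-y_C) + x_B(y_C-y_A) + x_C(y_A-y_B)|/2
= |(-24) + 1247.5 + 914.76|/2
= 2138.26/2 = 1069.13

1069.13


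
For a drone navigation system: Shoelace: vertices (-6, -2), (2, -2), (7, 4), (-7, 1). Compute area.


Shoelace sum: ((-6)*(-2) - 2*(-2)) + (2*4 - 7*(-2)) + (7*1 - (-7)*4) + ((-7)*(-2) - (-6)*1)
= 93
Area = |93|/2 = 46.5

46.5


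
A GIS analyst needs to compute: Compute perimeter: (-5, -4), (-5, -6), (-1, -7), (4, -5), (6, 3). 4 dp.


Sides: (-5, -4)->(-5, -6): sqrt(4) = 2, (-5, -6)->(-1, -7): sqrt(17) = 4.123106, (-1, -7)->(4, -5): sqrt(29) = 5.385165, (4, -5)->(6, 3): sqrt(68) = 8.246211, (6, 3)->(-5, -4): sqrt(170) = 13.038405
Sum = 32.792887
Perimeter = 32.7929

32.7929


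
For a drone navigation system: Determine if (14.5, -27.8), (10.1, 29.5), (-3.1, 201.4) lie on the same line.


Cross product: (10.1-14.5)*(201.4-(-27.8)) - (29.5-(-27.8))*((-3.1)-14.5)
= 0

Yes, collinear


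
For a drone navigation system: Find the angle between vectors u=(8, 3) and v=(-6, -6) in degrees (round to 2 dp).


u.v = -66, |u| = sqrt(73) = 8.544, |v| = sqrt(72) = 8.4853
cos(theta) = u.v/(|u||v|) = -66/sqrt(5256) = -0.910366
theta = acos(-0.910366) = 155.56 degrees

155.56 degrees


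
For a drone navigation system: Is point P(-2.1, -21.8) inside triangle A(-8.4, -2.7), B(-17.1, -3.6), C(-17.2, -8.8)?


Cross products: AB x AP = 171.84, BC x BP = 79.82, CA x CP = -206.51
All same sign? no

No, outside


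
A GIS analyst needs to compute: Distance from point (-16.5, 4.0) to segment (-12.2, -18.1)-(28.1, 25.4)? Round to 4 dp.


Project P onto AB: t = 0.2241 (clamped to [0,1])
Closest point on segment: (-3.1682, -8.3511)
Distance: 18.1737

18.1737


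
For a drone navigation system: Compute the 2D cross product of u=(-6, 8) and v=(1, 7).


u x v = u_x*v_y - u_y*v_x = (-6)*7 - 8*1
= (-42) - 8 = -50

-50


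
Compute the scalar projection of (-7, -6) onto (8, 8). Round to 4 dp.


u.v = -104, |v| = sqrt(128) = 11.3137
Scalar projection = u.v / |v| = -104 / sqrt(128) = -9.1924

-9.1924


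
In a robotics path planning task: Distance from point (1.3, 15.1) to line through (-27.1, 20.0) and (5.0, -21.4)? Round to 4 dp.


|cross product| = 1018.47
|line direction| = sqrt(2744.37) = 52.3867
Distance = 1018.47/sqrt(2744.37) = 19.4414

19.4414


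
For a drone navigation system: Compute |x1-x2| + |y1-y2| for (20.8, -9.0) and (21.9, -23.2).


|20.8-21.9| + |(-9)-(-23.2)| = 1.1 + 14.2 = 15.3

15.3


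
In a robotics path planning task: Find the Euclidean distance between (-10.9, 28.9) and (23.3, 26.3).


dx=34.2, dy=-2.6
d^2 = 34.2^2 + (-2.6)^2 = 1176.4
d = sqrt(1176.4) = 34.2987

34.2987


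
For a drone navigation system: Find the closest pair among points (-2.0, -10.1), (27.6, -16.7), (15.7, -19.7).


d(P0,P1) = 30.3269, d(P0,P2) = 20.1358, d(P1,P2) = 12.2723
Closest: P1 and P2

Closest pair: (27.6, -16.7) and (15.7, -19.7), distance = 12.2723


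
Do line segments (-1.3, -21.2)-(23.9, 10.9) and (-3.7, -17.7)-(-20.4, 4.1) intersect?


Cross products: d1=6.13, d2=-1079.3, d3=165.24, d4=1250.67
d1*d2 < 0 and d3*d4 < 0? no

No, they don't intersect


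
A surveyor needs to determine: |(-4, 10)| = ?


|u| = sqrt((-4)^2 + 10^2) = sqrt(116) = 10.7703

10.7703


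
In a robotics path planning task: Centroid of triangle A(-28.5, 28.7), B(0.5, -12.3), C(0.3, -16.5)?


Centroid = ((x_A+x_B+x_C)/3, (y_A+y_B+y_C)/3)
= (((-28.5)+0.5+0.3)/3, (28.7+(-12.3)+(-16.5))/3)
= (-9.2333, -0.0333)

(-9.2333, -0.0333)


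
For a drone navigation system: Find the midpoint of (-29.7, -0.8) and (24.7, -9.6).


M = (((-29.7)+24.7)/2, ((-0.8)+(-9.6))/2)
= (-2.5, -5.2)

(-2.5, -5.2)


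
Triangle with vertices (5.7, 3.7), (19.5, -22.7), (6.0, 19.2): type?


Side lengths squared: AB^2=887.4, BC^2=1937.86, CA^2=240.34
Sorted: [240.34, 887.4, 1937.86]
By sides: Scalene, By angles: Obtuse

Scalene, Obtuse


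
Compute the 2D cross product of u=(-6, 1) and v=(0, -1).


u x v = u_x*v_y - u_y*v_x = (-6)*(-1) - 1*0
= 6 - 0 = 6

6


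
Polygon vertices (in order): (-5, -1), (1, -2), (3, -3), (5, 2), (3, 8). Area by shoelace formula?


Shoelace sum: ((-5)*(-2) - 1*(-1)) + (1*(-3) - 3*(-2)) + (3*2 - 5*(-3)) + (5*8 - 3*2) + (3*(-1) - (-5)*8)
= 106
Area = |106|/2 = 53

53


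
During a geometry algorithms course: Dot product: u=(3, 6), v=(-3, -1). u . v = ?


u . v = u_x*v_x + u_y*v_y = 3*(-3) + 6*(-1)
= (-9) + (-6) = -15

-15


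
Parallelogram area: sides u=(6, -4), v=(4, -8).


|u x v| = |6*(-8) - (-4)*4|
= |(-48) - (-16)| = 32

32


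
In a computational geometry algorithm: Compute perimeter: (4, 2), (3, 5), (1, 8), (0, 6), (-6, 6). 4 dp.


Sides: (4, 2)->(3, 5): sqrt(10) = 3.162278, (3, 5)->(1, 8): sqrt(13) = 3.605551, (1, 8)->(0, 6): sqrt(5) = 2.236068, (0, 6)->(-6, 6): sqrt(36) = 6, (-6, 6)->(4, 2): sqrt(116) = 10.77033
Sum = 25.774227
Perimeter = 25.7742

25.7742


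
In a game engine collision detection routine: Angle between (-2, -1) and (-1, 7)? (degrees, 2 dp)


u.v = -5, |u| = sqrt(5) = 2.2361, |v| = sqrt(50) = 7.0711
cos(theta) = u.v/(|u||v|) = -5/sqrt(250) = -0.316228
theta = acos(-0.316228) = 108.43 degrees

108.43 degrees


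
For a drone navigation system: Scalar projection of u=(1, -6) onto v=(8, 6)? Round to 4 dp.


u.v = -28, |v| = sqrt(100) = 10
Scalar projection = u.v / |v| = -28 / sqrt(100) = -2.8

-2.8


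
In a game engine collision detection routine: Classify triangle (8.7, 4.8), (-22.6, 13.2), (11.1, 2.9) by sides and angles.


Side lengths squared: AB^2=1050.25, BC^2=1241.78, CA^2=9.37
Sorted: [9.37, 1050.25, 1241.78]
By sides: Scalene, By angles: Obtuse

Scalene, Obtuse


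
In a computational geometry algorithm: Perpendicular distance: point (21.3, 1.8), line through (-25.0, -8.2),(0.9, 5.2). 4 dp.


|cross product| = 361.42
|line direction| = sqrt(850.37) = 29.1611
Distance = 361.42/sqrt(850.37) = 12.3939

12.3939


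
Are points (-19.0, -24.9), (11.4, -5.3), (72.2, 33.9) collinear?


Cross product: (11.4-(-19))*(33.9-(-24.9)) - ((-5.3)-(-24.9))*(72.2-(-19))
= 0

Yes, collinear


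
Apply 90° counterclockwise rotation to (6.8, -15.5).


90° CCW: (x,y) -> (-y, x)
(6.8,-15.5) -> (15.5, 6.8)

(15.5, 6.8)


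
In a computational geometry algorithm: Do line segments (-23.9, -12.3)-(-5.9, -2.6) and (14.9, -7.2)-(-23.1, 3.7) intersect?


Cross products: d1=616.72, d2=51.92, d3=-284.56, d4=280.24
d1*d2 < 0 and d3*d4 < 0? no

No, they don't intersect


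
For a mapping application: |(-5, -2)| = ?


|u| = sqrt((-5)^2 + (-2)^2) = sqrt(29) = 5.3852

5.3852


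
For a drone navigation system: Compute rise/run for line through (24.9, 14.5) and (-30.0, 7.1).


slope = (y2-y1)/(x2-x1) = (7.1-14.5)/((-30)-24.9) = (-7.4)/(-54.9) = 0.1348

0.1348


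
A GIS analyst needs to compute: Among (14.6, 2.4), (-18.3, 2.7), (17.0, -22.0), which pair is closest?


d(P0,P1) = 32.9014, d(P0,P2) = 24.5177, d(P1,P2) = 43.0834
Closest: P0 and P2

Closest pair: (14.6, 2.4) and (17.0, -22.0), distance = 24.5177


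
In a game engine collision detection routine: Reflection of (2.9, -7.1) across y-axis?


Reflection over y-axis: (x,y) -> (-x,y)
(2.9, -7.1) -> (-2.9, -7.1)

(-2.9, -7.1)


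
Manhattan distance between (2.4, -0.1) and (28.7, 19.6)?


|2.4-28.7| + |(-0.1)-19.6| = 26.3 + 19.7 = 46

46


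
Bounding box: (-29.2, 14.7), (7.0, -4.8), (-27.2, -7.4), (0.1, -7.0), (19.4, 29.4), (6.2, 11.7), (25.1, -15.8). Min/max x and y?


x range: [-29.2, 25.1]
y range: [-15.8, 29.4]
Bounding box: (-29.2,-15.8) to (25.1,29.4)

(-29.2,-15.8) to (25.1,29.4)


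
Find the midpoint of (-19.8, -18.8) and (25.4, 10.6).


M = (((-19.8)+25.4)/2, ((-18.8)+10.6)/2)
= (2.8, -4.1)

(2.8, -4.1)


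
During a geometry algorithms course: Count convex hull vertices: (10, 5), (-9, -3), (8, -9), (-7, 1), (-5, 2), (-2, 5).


Convex hull vertices (CCW): (-9, -3), (8, -9), (10, 5), (-2, 5), (-7, 1)
Count = 5

5


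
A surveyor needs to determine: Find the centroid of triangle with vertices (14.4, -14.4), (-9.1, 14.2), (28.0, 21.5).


Centroid = ((x_A+x_B+x_C)/3, (y_A+y_B+y_C)/3)
= ((14.4+(-9.1)+28)/3, ((-14.4)+14.2+21.5)/3)
= (11.1, 7.1)

(11.1, 7.1)


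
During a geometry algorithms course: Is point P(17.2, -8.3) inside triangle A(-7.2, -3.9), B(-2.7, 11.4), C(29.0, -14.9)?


Cross products: AB x AP = -393.12, BC x BP = -101.12, CA x CP = -109.12
All same sign? yes

Yes, inside


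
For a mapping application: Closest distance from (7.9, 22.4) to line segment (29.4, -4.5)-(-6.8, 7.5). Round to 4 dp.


Project P onto AB: t = 0.7571 (clamped to [0,1])
Closest point on segment: (1.9944, 4.5847)
Distance: 18.7686

18.7686


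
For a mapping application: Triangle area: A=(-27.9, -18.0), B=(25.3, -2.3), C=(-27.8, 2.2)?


Area = |x_A(y_B-y_C) + x_B(y_C-y_A) + x_C(y_A-y_B)|/2
= |125.55 + 511.06 + 436.46|/2
= 1073.07/2 = 536.535

536.535


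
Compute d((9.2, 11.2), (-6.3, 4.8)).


dx=-15.5, dy=-6.4
d^2 = (-15.5)^2 + (-6.4)^2 = 281.21
d = sqrt(281.21) = 16.7693

16.7693


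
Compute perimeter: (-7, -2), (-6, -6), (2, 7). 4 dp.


Sides: (-7, -2)->(-6, -6): sqrt(17) = 4.123106, (-6, -6)->(2, 7): sqrt(233) = 15.264338, (2, 7)->(-7, -2): sqrt(162) = 12.727922
Sum = 32.115366
Perimeter = 32.1154

32.1154


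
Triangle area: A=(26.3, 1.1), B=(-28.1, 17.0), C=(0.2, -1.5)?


Area = |x_A(y_B-y_C) + x_B(y_C-y_A) + x_C(y_A-y_B)|/2
= |486.55 + 73.06 + (-3.18)|/2
= 556.43/2 = 278.215

278.215


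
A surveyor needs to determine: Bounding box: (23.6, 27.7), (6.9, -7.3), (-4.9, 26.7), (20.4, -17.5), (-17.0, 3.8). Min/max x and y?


x range: [-17, 23.6]
y range: [-17.5, 27.7]
Bounding box: (-17,-17.5) to (23.6,27.7)

(-17,-17.5) to (23.6,27.7)


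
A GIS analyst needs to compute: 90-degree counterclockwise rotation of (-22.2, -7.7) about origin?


90° CCW: (x,y) -> (-y, x)
(-22.2,-7.7) -> (7.7, -22.2)

(7.7, -22.2)


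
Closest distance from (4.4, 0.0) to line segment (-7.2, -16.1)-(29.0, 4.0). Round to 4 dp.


Project P onto AB: t = 0.4337 (clamped to [0,1])
Closest point on segment: (8.4994, -7.3829)
Distance: 8.4447

8.4447


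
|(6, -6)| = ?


|u| = sqrt(6^2 + (-6)^2) = sqrt(72) = 8.4853

8.4853


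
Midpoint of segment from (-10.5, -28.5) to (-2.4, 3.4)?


M = (((-10.5)+(-2.4))/2, ((-28.5)+3.4)/2)
= (-6.45, -12.55)

(-6.45, -12.55)


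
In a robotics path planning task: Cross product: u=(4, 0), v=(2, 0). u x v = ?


u x v = u_x*v_y - u_y*v_x = 4*0 - 0*2
= 0 - 0 = 0

0


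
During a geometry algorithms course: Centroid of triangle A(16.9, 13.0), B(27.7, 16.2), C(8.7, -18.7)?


Centroid = ((x_A+x_B+x_C)/3, (y_A+y_B+y_C)/3)
= ((16.9+27.7+8.7)/3, (13+16.2+(-18.7))/3)
= (17.7667, 3.5)

(17.7667, 3.5)


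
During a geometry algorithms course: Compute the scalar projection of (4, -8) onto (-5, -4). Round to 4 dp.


u.v = 12, |v| = sqrt(41) = 6.4031
Scalar projection = u.v / |v| = 12 / sqrt(41) = 1.8741

1.8741


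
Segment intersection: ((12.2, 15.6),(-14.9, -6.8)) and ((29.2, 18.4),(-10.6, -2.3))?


Cross products: d1=-240.46, d2=90.09, d3=304.92, d4=-25.63
d1*d2 < 0 and d3*d4 < 0? yes

Yes, they intersect


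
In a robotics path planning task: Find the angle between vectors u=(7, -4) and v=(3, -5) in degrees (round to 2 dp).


u.v = 41, |u| = sqrt(65) = 8.0623, |v| = sqrt(34) = 5.831
cos(theta) = u.v/(|u||v|) = 41/sqrt(2210) = 0.872143
theta = acos(0.872143) = 29.29 degrees

29.29 degrees


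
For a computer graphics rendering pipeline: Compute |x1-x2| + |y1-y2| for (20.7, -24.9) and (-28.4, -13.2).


|20.7-(-28.4)| + |(-24.9)-(-13.2)| = 49.1 + 11.7 = 60.8

60.8


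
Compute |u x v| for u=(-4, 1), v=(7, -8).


|u x v| = |(-4)*(-8) - 1*7|
= |32 - 7| = 25

25


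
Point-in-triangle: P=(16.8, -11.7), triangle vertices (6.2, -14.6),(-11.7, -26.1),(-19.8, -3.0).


Cross products: AB x AP = 69.99, BC x BP = -774.99, CA x CP = 198.36
All same sign? no

No, outside


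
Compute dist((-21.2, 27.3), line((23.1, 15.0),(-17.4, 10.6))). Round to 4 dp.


|cross product| = 693.07
|line direction| = sqrt(1659.61) = 40.7383
Distance = 693.07/sqrt(1659.61) = 17.0127

17.0127


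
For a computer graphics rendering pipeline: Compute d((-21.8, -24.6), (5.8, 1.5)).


dx=27.6, dy=26.1
d^2 = 27.6^2 + 26.1^2 = 1442.97
d = sqrt(1442.97) = 37.9864

37.9864


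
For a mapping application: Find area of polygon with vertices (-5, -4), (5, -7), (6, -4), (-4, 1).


Shoelace sum: ((-5)*(-7) - 5*(-4)) + (5*(-4) - 6*(-7)) + (6*1 - (-4)*(-4)) + ((-4)*(-4) - (-5)*1)
= 88
Area = |88|/2 = 44

44


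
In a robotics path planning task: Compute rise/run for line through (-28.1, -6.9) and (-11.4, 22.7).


slope = (y2-y1)/(x2-x1) = (22.7-(-6.9))/((-11.4)-(-28.1)) = 29.6/16.7 = 1.7725

1.7725


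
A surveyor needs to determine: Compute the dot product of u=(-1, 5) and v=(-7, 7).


u . v = u_x*v_x + u_y*v_y = (-1)*(-7) + 5*7
= 7 + 35 = 42

42


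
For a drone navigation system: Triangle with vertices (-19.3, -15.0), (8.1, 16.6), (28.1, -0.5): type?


Side lengths squared: AB^2=1749.32, BC^2=692.41, CA^2=2457.01
Sorted: [692.41, 1749.32, 2457.01]
By sides: Scalene, By angles: Obtuse

Scalene, Obtuse


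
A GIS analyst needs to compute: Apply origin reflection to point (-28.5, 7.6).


Reflection over origin: (x,y) -> (-x,-y)
(-28.5, 7.6) -> (28.5, -7.6)

(28.5, -7.6)


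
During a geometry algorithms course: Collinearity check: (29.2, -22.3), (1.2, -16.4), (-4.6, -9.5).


Cross product: (1.2-29.2)*((-9.5)-(-22.3)) - ((-16.4)-(-22.3))*((-4.6)-29.2)
= -158.98

No, not collinear


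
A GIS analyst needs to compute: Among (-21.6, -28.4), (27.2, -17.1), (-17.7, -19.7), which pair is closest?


d(P0,P1) = 50.0912, d(P0,P2) = 9.5341, d(P1,P2) = 44.9752
Closest: P0 and P2

Closest pair: (-21.6, -28.4) and (-17.7, -19.7), distance = 9.5341
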